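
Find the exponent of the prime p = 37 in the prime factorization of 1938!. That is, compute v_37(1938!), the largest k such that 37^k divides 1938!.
v_37(1938!) = 53

Legendre's formula: v_p(n!) = Σ_{k ≥ 1} ⌊n / p^k⌋. For p = 37, n = 1938, the terms are:
  ⌊1938/37^1⌋ = ⌊1938/37⌋ = 52
  ⌊1938/37^2⌋ = ⌊1938/1369⌋ = 1
(the next term ⌊1938/37^3⌋ = 0, terminating the sum). Summing: v_37(1938!) = 52 + 1 = 53.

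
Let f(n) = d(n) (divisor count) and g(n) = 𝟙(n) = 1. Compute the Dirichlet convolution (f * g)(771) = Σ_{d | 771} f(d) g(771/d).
(d * 𝟙)(771) = 9

Divisors of 771: [1, 3, 257, 771]. For each d | 771:
  d = 1: d(1) · 𝟙(771/1) = 1 · 1 = 1
  d = 3: d(3) · 𝟙(771/3) = 2 · 1 = 2
  d = 257: d(257) · 𝟙(771/257) = 2 · 1 = 2
  d = 771: d(771) · 𝟙(771/771) = 4 · 1 = 4
Summing: (d * 𝟙)(771) = 1 + 2 + 2 + 4 = 9.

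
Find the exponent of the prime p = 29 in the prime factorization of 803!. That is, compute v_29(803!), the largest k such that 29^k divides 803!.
v_29(803!) = 27

Legendre's formula: v_p(n!) = Σ_{k ≥ 1} ⌊n / p^k⌋. For p = 29, n = 803, the terms are:
  ⌊803/29^1⌋ = ⌊803/29⌋ = 27
(the next term ⌊803/29^2⌋ = 0, terminating the sum). Summing: v_29(803!) = 27 = 27.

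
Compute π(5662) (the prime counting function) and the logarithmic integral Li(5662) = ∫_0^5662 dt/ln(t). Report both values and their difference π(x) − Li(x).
π(5662) = 746;  Li(5662) ≈ 761.43;  π(x) − Li(x) ≈ -15.43.

Direct count of primes ≤ 5662 gives π(5662) = 746. Numerical evaluation of the logarithmic integral gives Li(5662) ≈ 761.43. The difference π(x) − Li(x) ≈ -15.43 is typically negative for small/moderate x (Li(x) overestimates), though Littlewood's theorem shows this sign changes infinitely often.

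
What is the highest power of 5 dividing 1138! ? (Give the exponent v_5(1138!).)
v_5(1138!) = 282

Legendre's formula: v_p(n!) = Σ_{k ≥ 1} ⌊n / p^k⌋. For p = 5, n = 1138, the terms are:
  ⌊1138/5^1⌋ = ⌊1138/5⌋ = 227
  ⌊1138/5^2⌋ = ⌊1138/25⌋ = 45
  ⌊1138/5^3⌋ = ⌊1138/125⌋ = 9
  ⌊1138/5^4⌋ = ⌊1138/625⌋ = 1
(the next term ⌊1138/5^5⌋ = 0, terminating the sum). Summing: v_5(1138!) = 227 + 45 + 9 + 1 = 282.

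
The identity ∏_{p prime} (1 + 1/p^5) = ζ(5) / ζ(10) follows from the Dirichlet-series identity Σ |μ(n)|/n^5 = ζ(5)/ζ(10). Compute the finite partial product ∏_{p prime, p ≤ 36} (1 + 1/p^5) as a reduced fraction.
∏ = 63844361159480726970812326794206836752384/61631932954678205462623400894081119262815

The primes p ≤ 36 are [2, 3, 5, 7, 11, 13, 17, 19, 23, 29, 31]. For each, (1 + 1/p^5) = (p^5 + 1)/p^5. Multiplying these fractions over p ∈ [2, 3, 5, 7, 11, 13, 17, 19, 23, 29, 31] gives 63844361159480726970812326794206836752384/61631932954678205462623400894081119262815. (In the limit P → ∞ this tends to ζ(5)/ζ(10).)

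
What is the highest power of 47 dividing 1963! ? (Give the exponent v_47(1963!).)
v_47(1963!) = 41

Legendre's formula: v_p(n!) = Σ_{k ≥ 1} ⌊n / p^k⌋. For p = 47, n = 1963, the terms are:
  ⌊1963/47^1⌋ = ⌊1963/47⌋ = 41
(the next term ⌊1963/47^2⌋ = 0, terminating the sum). Summing: v_47(1963!) = 41 = 41.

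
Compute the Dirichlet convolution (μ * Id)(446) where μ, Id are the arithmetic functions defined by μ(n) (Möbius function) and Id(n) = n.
(μ * Id)(446) = 222

Divisors of 446: [1, 2, 223, 446]. For each d | 446:
  d = 1: μ(1) · Id(446/1) = 1 · 446 = 446
  d = 2: μ(2) · Id(446/2) = -1 · 223 = -223
  d = 223: μ(223) · Id(446/223) = -1 · 2 = -2
  d = 446: μ(446) · Id(446/446) = 1 · 1 = 1
Summing: (μ * Id)(446) = 446 + -223 + -2 + 1 = 222.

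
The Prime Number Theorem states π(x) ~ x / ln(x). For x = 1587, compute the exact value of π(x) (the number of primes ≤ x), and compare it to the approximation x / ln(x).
π(1587) = 250;  x/ln(x) ≈ 215.34;  relative error ≈ 13.86%.

Directly count primes up to 1587: π(1587) = 250. The PNT approximation gives 1587/ln(1587) ≈ 1587/7.36960 ≈ 215.34. Relative error (π(x) − x/ln(x)) / π(x) ≈ 13.86%; the approximation is known to undercount slightly (Li(x) is a better estimate).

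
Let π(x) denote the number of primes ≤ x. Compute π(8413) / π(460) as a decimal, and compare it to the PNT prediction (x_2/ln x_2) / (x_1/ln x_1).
π(8413)/π(460) = 1051/88 ≈ 11.9432;  PNT prediction ≈ 12.4077.

π(460) = 88 and π(8413) = 1051, so π(8413)/π(460) ≈ 11.9432. The PNT-predicted ratio is (8413/ln(8413)) / (460/ln(460)) ≈ 12.4077. The two agree to within a few percent, as expected.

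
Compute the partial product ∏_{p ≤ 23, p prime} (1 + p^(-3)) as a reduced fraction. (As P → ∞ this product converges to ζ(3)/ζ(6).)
∏ = 16117288424681472/13642976755448975

The primes p ≤ 23 are [2, 3, 5, 7, 11, 13, 17, 19, 23]. For each, (1 + 1/p^3) = (p^3 + 1)/p^3. Multiplying these fractions over p ∈ [2, 3, 5, 7, 11, 13, 17, 19, 23] gives 16117288424681472/13642976755448975. (In the limit P → ∞ this tends to ζ(3)/ζ(6).)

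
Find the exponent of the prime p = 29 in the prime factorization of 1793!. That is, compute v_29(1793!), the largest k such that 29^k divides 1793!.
v_29(1793!) = 63

Legendre's formula: v_p(n!) = Σ_{k ≥ 1} ⌊n / p^k⌋. For p = 29, n = 1793, the terms are:
  ⌊1793/29^1⌋ = ⌊1793/29⌋ = 61
  ⌊1793/29^2⌋ = ⌊1793/841⌋ = 2
(the next term ⌊1793/29^3⌋ = 0, terminating the sum). Summing: v_29(1793!) = 61 + 2 = 63.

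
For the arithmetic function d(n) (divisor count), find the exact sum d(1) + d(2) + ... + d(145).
Σ_{n ≤ 145} d(n) = 750

Compute d(n) for each 1 ≤ n ≤ 145: d(1) = 1, d(2) = 2, d(3) = 2, d(4) = 3, d(5) = 2, d(6) = 4, d(7) = 2, d(8) = 4, d(9) = 3, d(10) = 4, d(11) = 2, d(12) = 6, d(13) = 2, d(14) = 4, d(15) = 4, d(16) = 5, d(17) = 2, d(18) = 6, d(19) = 2, d(20) = 6, d(21) = 4, d(22) = 4, d(23) = 2, d(24) = 8, d(25) = 3, d(26) = 4, d(27) = 4, d(28) = 6, d(29) = 2, d(30) = 8, d(31) = 2, d(32) = 6, d(33) = 4, d(34) = 4, d(35) = 4, d(36) = 9, d(37) = 2, d(38) = 4, d(39) = 4, d(40) = 8, d(41) = 2, d(42) = 8, d(43) = 2, d(44) = 6, d(45) = 6, d(46) = 4, d(47) = 2, d(48) = 10, d(49) = 3, d(50) = 6, d(51) = 4, d(52) = 6, d(53) = 2, d(54) = 8, d(55) = 4, d(56) = 8, d(57) = 4, d(58) = 4, d(59) = 2, d(60) = 12, d(61) = 2, d(62) = 4, d(63) = 6, d(64) = 7, d(65) = 4, d(66) = 8, d(67) = 2, d(68) = 6, d(69) = 4, d(70) = 8, d(71) = 2, d(72) = 12, d(73) = 2, d(74) = 4, d(75) = 6, d(76) = 6, d(77) = 4, d(78) = 8, d(79) = 2, d(80) = 10, d(81) = 5, d(82) = 4, d(83) = 2, d(84) = 12, d(85) = 4, d(86) = 4, d(87) = 4, d(88) = 8, d(89) = 2, d(90) = 12, d(91) = 4, d(92) = 6, d(93) = 4, d(94) = 4, d(95) = 4, d(96) = 12, d(97) = 2, d(98) = 6, d(99) = 6, d(100) = 9, d(101) = 2, d(102) = 8, d(103) = 2, d(104) = 8, d(105) = 8, d(106) = 4, d(107) = 2, d(108) = 12, d(109) = 2, d(110) = 8, d(111) = 4, d(112) = 10, d(113) = 2, d(114) = 8, d(115) = 4, d(116) = 6, d(117) = 6, d(118) = 4, d(119) = 4, d(120) = 16, d(121) = 3, d(122) = 4, d(123) = 4, d(124) = 6, d(125) = 4, d(126) = 12, d(127) = 2, d(128) = 8, d(129) = 4, d(130) = 8, d(131) = 2, d(132) = 12, d(133) = 4, d(134) = 4, d(135) = 8, d(136) = 8, d(137) = 2, d(138) = 8, d(139) = 2, d(140) = 12, d(141) = 4, d(142) = 4, d(143) = 4, d(144) = 15, d(145) = 4. Summing all 145 values: 750. (Dirichlet's divisor formula: Σ_{n ≤ x} d(n) = x ln(x) + (2γ − 1) x + O(√x). For x = 145, the asymptotic estimate is ≈ 744.02.)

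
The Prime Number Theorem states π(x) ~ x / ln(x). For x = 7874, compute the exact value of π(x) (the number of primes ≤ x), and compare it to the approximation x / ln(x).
π(7874) = 994;  x/ln(x) ≈ 877.69;  relative error ≈ 11.70%.

Directly count primes up to 7874: π(7874) = 994. The PNT approximation gives 7874/ln(7874) ≈ 7874/8.97132 ≈ 877.69. Relative error (π(x) − x/ln(x)) / π(x) ≈ 11.70%; the approximation is known to undercount slightly (Li(x) is a better estimate).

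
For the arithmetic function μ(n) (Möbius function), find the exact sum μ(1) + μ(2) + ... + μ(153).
Σ_{n ≤ 153} μ(n) = -1

Compute μ(n) for each 1 ≤ n ≤ 153: μ(1) = 1, μ(2) = -1, μ(3) = -1, μ(4) = 0, μ(5) = -1, μ(6) = 1, μ(7) = -1, μ(8) = 0, μ(9) = 0, μ(10) = 1, μ(11) = -1, μ(12) = 0, μ(13) = -1, μ(14) = 1, μ(15) = 1, μ(16) = 0, μ(17) = -1, μ(18) = 0, μ(19) = -1, μ(20) = 0, μ(21) = 1, μ(22) = 1, μ(23) = -1, μ(24) = 0, μ(25) = 0, μ(26) = 1, μ(27) = 0, μ(28) = 0, μ(29) = -1, μ(30) = -1, μ(31) = -1, μ(32) = 0, μ(33) = 1, μ(34) = 1, μ(35) = 1, μ(36) = 0, μ(37) = -1, μ(38) = 1, μ(39) = 1, μ(40) = 0, μ(41) = -1, μ(42) = -1, μ(43) = -1, μ(44) = 0, μ(45) = 0, μ(46) = 1, μ(47) = -1, μ(48) = 0, μ(49) = 0, μ(50) = 0, μ(51) = 1, μ(52) = 0, μ(53) = -1, μ(54) = 0, μ(55) = 1, μ(56) = 0, μ(57) = 1, μ(58) = 1, μ(59) = -1, μ(60) = 0, μ(61) = -1, μ(62) = 1, μ(63) = 0, μ(64) = 0, μ(65) = 1, μ(66) = -1, μ(67) = -1, μ(68) = 0, μ(69) = 1, μ(70) = -1, μ(71) = -1, μ(72) = 0, μ(73) = -1, μ(74) = 1, μ(75) = 0, μ(76) = 0, μ(77) = 1, μ(78) = -1, μ(79) = -1, μ(80) = 0, μ(81) = 0, μ(82) = 1, μ(83) = -1, μ(84) = 0, μ(85) = 1, μ(86) = 1, μ(87) = 1, μ(88) = 0, μ(89) = -1, μ(90) = 0, μ(91) = 1, μ(92) = 0, μ(93) = 1, μ(94) = 1, μ(95) = 1, μ(96) = 0, μ(97) = -1, μ(98) = 0, μ(99) = 0, μ(100) = 0, μ(101) = -1, μ(102) = -1, μ(103) = -1, μ(104) = 0, μ(105) = -1, μ(106) = 1, μ(107) = -1, μ(108) = 0, μ(109) = -1, μ(110) = -1, μ(111) = 1, μ(112) = 0, μ(113) = -1, μ(114) = -1, μ(115) = 1, μ(116) = 0, μ(117) = 0, μ(118) = 1, μ(119) = 1, μ(120) = 0, μ(121) = 0, μ(122) = 1, μ(123) = 1, μ(124) = 0, μ(125) = 0, μ(126) = 0, μ(127) = -1, μ(128) = 0, μ(129) = 1, μ(130) = -1, μ(131) = -1, μ(132) = 0, μ(133) = 1, μ(134) = 1, μ(135) = 0, μ(136) = 0, μ(137) = -1, μ(138) = -1, μ(139) = -1, μ(140) = 0, μ(141) = 1, μ(142) = 1, μ(143) = 1, μ(144) = 0, μ(145) = 1, μ(146) = 1, μ(147) = 0, μ(148) = 0, μ(149) = -1, μ(150) = 0, μ(151) = -1, μ(152) = 0, μ(153) = 0. Summing all 153 values: -1. (Mertens function M(x) = Σ_{n ≤ x} μ(n); on average M(x) should be small (PNT ⟺ M(x) = o(x)).)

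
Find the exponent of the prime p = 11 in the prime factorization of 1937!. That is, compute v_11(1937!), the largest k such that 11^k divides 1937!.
v_11(1937!) = 193

Legendre's formula: v_p(n!) = Σ_{k ≥ 1} ⌊n / p^k⌋. For p = 11, n = 1937, the terms are:
  ⌊1937/11^1⌋ = ⌊1937/11⌋ = 176
  ⌊1937/11^2⌋ = ⌊1937/121⌋ = 16
  ⌊1937/11^3⌋ = ⌊1937/1331⌋ = 1
(the next term ⌊1937/11^4⌋ = 0, terminating the sum). Summing: v_11(1937!) = 176 + 16 + 1 = 193.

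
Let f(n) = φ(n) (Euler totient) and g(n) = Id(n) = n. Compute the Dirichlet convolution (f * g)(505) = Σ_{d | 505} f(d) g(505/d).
(φ * Id)(505) = 1809

Divisors of 505: [1, 5, 101, 505]. For each d | 505:
  d = 1: φ(1) · Id(505/1) = 1 · 505 = 505
  d = 5: φ(5) · Id(505/5) = 4 · 101 = 404
  d = 101: φ(101) · Id(505/101) = 100 · 5 = 500
  d = 505: φ(505) · Id(505/505) = 400 · 1 = 400
Summing: (φ * Id)(505) = 505 + 404 + 500 + 400 = 1809.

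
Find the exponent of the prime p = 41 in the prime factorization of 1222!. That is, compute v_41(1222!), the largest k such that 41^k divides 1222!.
v_41(1222!) = 29

Legendre's formula: v_p(n!) = Σ_{k ≥ 1} ⌊n / p^k⌋. For p = 41, n = 1222, the terms are:
  ⌊1222/41^1⌋ = ⌊1222/41⌋ = 29
(the next term ⌊1222/41^2⌋ = 0, terminating the sum). Summing: v_41(1222!) = 29 = 29.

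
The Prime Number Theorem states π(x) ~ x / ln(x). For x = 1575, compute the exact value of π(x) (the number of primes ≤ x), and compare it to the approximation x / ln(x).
π(1575) = 248;  x/ln(x) ≈ 213.94;  relative error ≈ 13.74%.

Directly count primes up to 1575: π(1575) = 248. The PNT approximation gives 1575/ln(1575) ≈ 1575/7.36201 ≈ 213.94. Relative error (π(x) − x/ln(x)) / π(x) ≈ 13.74%; the approximation is known to undercount slightly (Li(x) is a better estimate).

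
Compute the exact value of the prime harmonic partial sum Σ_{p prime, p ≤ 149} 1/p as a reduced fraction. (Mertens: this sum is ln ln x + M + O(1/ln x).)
Σ 1/p = 2815015614437565820654021455954100101477639621972021569177/1492182350939279320058875736615841068547583863326864530410

π(149) = 35, so the primes ≤ 149 are [2, 3, 5, 7, 11, 13, 17, 19, 23, 29, 31, 37, 41, 43, 47, 53, 59, 61, 67, 71, 73, 79, 83, 89, 97, 101, 103, 107, 109, 113, 127, 131, 137, 139, 149]. Summing 1/p over these primes: 2815015614437565820654021455954100101477639621972021569177/1492182350939279320058875736615841068547583863326864530410 ≈ 1.8865. Mertens estimate ln ln(149) + 0.2615 ≈ 1.8717.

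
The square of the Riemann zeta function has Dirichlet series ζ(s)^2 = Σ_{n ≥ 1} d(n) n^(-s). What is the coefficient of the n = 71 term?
d(71) = 2

ζ(s)^2 = (Σ 1/m^s)(Σ 1/k^s). The coefficient of 1/n^s in the product is the number of ordered pairs (m, k) with mk = n, which equals d(n). For n = 71, divisors are [1, 71], so d(71) = 2.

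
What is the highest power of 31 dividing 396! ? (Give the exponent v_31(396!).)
v_31(396!) = 12

Legendre's formula: v_p(n!) = Σ_{k ≥ 1} ⌊n / p^k⌋. For p = 31, n = 396, the terms are:
  ⌊396/31^1⌋ = ⌊396/31⌋ = 12
(the next term ⌊396/31^2⌋ = 0, terminating the sum). Summing: v_31(396!) = 12 = 12.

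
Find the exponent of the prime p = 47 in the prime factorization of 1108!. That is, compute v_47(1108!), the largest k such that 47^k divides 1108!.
v_47(1108!) = 23

Legendre's formula: v_p(n!) = Σ_{k ≥ 1} ⌊n / p^k⌋. For p = 47, n = 1108, the terms are:
  ⌊1108/47^1⌋ = ⌊1108/47⌋ = 23
(the next term ⌊1108/47^2⌋ = 0, terminating the sum). Summing: v_47(1108!) = 23 = 23.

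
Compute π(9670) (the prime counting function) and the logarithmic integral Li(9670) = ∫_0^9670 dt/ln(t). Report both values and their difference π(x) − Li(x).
π(9670) = 1193;  Li(9670) ≈ 1210.24;  π(x) − Li(x) ≈ -17.24.

Direct count of primes ≤ 9670 gives π(9670) = 1193. Numerical evaluation of the logarithmic integral gives Li(9670) ≈ 1210.24. The difference π(x) − Li(x) ≈ -17.24 is typically negative for small/moderate x (Li(x) overestimates), though Littlewood's theorem shows this sign changes infinitely often.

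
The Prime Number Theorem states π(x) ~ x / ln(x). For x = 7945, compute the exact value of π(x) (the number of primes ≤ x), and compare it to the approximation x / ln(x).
π(7945) = 1003;  x/ln(x) ≈ 884.71;  relative error ≈ 11.79%.

Directly count primes up to 7945: π(7945) = 1003. The PNT approximation gives 7945/ln(7945) ≈ 7945/8.98030 ≈ 884.71. Relative error (π(x) − x/ln(x)) / π(x) ≈ 11.79%; the approximation is known to undercount slightly (Li(x) is a better estimate).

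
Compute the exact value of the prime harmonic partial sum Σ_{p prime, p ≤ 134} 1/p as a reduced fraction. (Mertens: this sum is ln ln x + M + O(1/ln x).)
Σ 1/p = 980956909242278731029785409368357903506317057050081/525896479052627740771371797072411912900610967452630

π(134) = 32, so the primes ≤ 134 are [2, 3, 5, 7, 11, 13, 17, 19, 23, 29, 31, 37, 41, 43, 47, 53, 59, 61, 67, 71, 73, 79, 83, 89, 97, 101, 103, 107, 109, 113, 127, 131]. Summing 1/p over these primes: 980956909242278731029785409368357903506317057050081/525896479052627740771371797072411912900610967452630 ≈ 1.8653. Mertens estimate ln ln(134) + 0.2615 ≈ 1.8503.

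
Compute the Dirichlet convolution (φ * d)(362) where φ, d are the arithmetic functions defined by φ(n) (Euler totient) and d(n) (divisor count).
(φ * d)(362) = 546

Divisors of 362: [1, 2, 181, 362]. For each d | 362:
  d = 1: φ(1) · d(362/1) = 1 · 4 = 4
  d = 2: φ(2) · d(362/2) = 1 · 2 = 2
  d = 181: φ(181) · d(362/181) = 180 · 2 = 360
  d = 362: φ(362) · d(362/362) = 180 · 1 = 180
Summing: (φ * d)(362) = 4 + 2 + 360 + 180 = 546.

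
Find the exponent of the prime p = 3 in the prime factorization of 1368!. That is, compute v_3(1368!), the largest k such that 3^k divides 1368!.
v_3(1368!) = 680

Legendre's formula: v_p(n!) = Σ_{k ≥ 1} ⌊n / p^k⌋. For p = 3, n = 1368, the terms are:
  ⌊1368/3^1⌋ = ⌊1368/3⌋ = 456
  ⌊1368/3^2⌋ = ⌊1368/9⌋ = 152
  ⌊1368/3^3⌋ = ⌊1368/27⌋ = 50
  ⌊1368/3^4⌋ = ⌊1368/81⌋ = 16
  ⌊1368/3^5⌋ = ⌊1368/243⌋ = 5
  ⌊1368/3^6⌋ = ⌊1368/729⌋ = 1
(the next term ⌊1368/3^7⌋ = 0, terminating the sum). Summing: v_3(1368!) = 456 + 152 + 50 + 16 + 5 + 1 = 680.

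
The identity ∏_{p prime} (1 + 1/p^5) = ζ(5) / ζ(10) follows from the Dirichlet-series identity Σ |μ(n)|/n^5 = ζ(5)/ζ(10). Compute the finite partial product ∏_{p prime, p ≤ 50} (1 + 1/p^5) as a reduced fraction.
∏ = 77350420258916008694441522216355088445733760320747817275637792505856/74669957780522328018216335873020857442299719217280893302140029444835

The primes p ≤ 50 are [2, 3, 5, 7, 11, 13, 17, 19, 23, 29, 31, 37, 41, 43, 47]. For each, (1 + 1/p^5) = (p^5 + 1)/p^5. Multiplying these fractions over p ∈ [2, 3, 5, 7, 11, 13, 17, 19, 23, 29, 31, 37, 41, 43, 47] gives 77350420258916008694441522216355088445733760320747817275637792505856/74669957780522328018216335873020857442299719217280893302140029444835. (In the limit P → ∞ this tends to ζ(5)/ζ(10).)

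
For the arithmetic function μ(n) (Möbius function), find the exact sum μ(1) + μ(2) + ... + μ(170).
Σ_{n ≤ 170} μ(n) = -2

Compute μ(n) for each 1 ≤ n ≤ 170: μ(1) = 1, μ(2) = -1, μ(3) = -1, μ(4) = 0, μ(5) = -1, μ(6) = 1, μ(7) = -1, μ(8) = 0, μ(9) = 0, μ(10) = 1, μ(11) = -1, μ(12) = 0, μ(13) = -1, μ(14) = 1, μ(15) = 1, μ(16) = 0, μ(17) = -1, μ(18) = 0, μ(19) = -1, μ(20) = 0, μ(21) = 1, μ(22) = 1, μ(23) = -1, μ(24) = 0, μ(25) = 0, μ(26) = 1, μ(27) = 0, μ(28) = 0, μ(29) = -1, μ(30) = -1, μ(31) = -1, μ(32) = 0, μ(33) = 1, μ(34) = 1, μ(35) = 1, μ(36) = 0, μ(37) = -1, μ(38) = 1, μ(39) = 1, μ(40) = 0, μ(41) = -1, μ(42) = -1, μ(43) = -1, μ(44) = 0, μ(45) = 0, μ(46) = 1, μ(47) = -1, μ(48) = 0, μ(49) = 0, μ(50) = 0, μ(51) = 1, μ(52) = 0, μ(53) = -1, μ(54) = 0, μ(55) = 1, μ(56) = 0, μ(57) = 1, μ(58) = 1, μ(59) = -1, μ(60) = 0, μ(61) = -1, μ(62) = 1, μ(63) = 0, μ(64) = 0, μ(65) = 1, μ(66) = -1, μ(67) = -1, μ(68) = 0, μ(69) = 1, μ(70) = -1, μ(71) = -1, μ(72) = 0, μ(73) = -1, μ(74) = 1, μ(75) = 0, μ(76) = 0, μ(77) = 1, μ(78) = -1, μ(79) = -1, μ(80) = 0, μ(81) = 0, μ(82) = 1, μ(83) = -1, μ(84) = 0, μ(85) = 1, μ(86) = 1, μ(87) = 1, μ(88) = 0, μ(89) = -1, μ(90) = 0, μ(91) = 1, μ(92) = 0, μ(93) = 1, μ(94) = 1, μ(95) = 1, μ(96) = 0, μ(97) = -1, μ(98) = 0, μ(99) = 0, μ(100) = 0, μ(101) = -1, μ(102) = -1, μ(103) = -1, μ(104) = 0, μ(105) = -1, μ(106) = 1, μ(107) = -1, μ(108) = 0, μ(109) = -1, μ(110) = -1, μ(111) = 1, μ(112) = 0, μ(113) = -1, μ(114) = -1, μ(115) = 1, μ(116) = 0, μ(117) = 0, μ(118) = 1, μ(119) = 1, μ(120) = 0, μ(121) = 0, μ(122) = 1, μ(123) = 1, μ(124) = 0, μ(125) = 0, μ(126) = 0, μ(127) = -1, μ(128) = 0, μ(129) = 1, μ(130) = -1, μ(131) = -1, μ(132) = 0, μ(133) = 1, μ(134) = 1, μ(135) = 0, μ(136) = 0, μ(137) = -1, μ(138) = -1, μ(139) = -1, μ(140) = 0, μ(141) = 1, μ(142) = 1, μ(143) = 1, μ(144) = 0, μ(145) = 1, μ(146) = 1, μ(147) = 0, μ(148) = 0, μ(149) = -1, μ(150) = 0, μ(151) = -1, μ(152) = 0, μ(153) = 0, μ(154) = -1, μ(155) = 1, μ(156) = 0, μ(157) = -1, μ(158) = 1, μ(159) = 1, μ(160) = 0, μ(161) = 1, μ(162) = 0, μ(163) = -1, μ(164) = 0, μ(165) = -1, μ(166) = 1, μ(167) = -1, μ(168) = 0, μ(169) = 0, μ(170) = -1. Summing all 170 values: -2. (Mertens function M(x) = Σ_{n ≤ x} μ(n); on average M(x) should be small (PNT ⟺ M(x) = o(x)).)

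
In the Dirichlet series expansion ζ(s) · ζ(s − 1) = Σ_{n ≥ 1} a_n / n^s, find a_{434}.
σ(434) = 768

In the product (Σ m^0/m^s)(Σ k / k^s) = Σ (Σ_{d | n} d) / n^s, the coefficient of 1/n^s is σ(n) = Σ_{d | n} d. For n = 434, divisors are [1, 2, 7, 14, 31, 62, 217, 434]; summing: σ(434) = 768.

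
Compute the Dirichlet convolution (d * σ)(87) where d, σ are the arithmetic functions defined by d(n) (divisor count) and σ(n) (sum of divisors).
(d * σ)(87) = 192

Divisors of 87: [1, 3, 29, 87]. For each d | 87:
  d = 1: d(1) · σ(87/1) = 1 · 120 = 120
  d = 3: d(3) · σ(87/3) = 2 · 30 = 60
  d = 29: d(29) · σ(87/29) = 2 · 4 = 8
  d = 87: d(87) · σ(87/87) = 4 · 1 = 4
Summing: (d * σ)(87) = 120 + 60 + 8 + 4 = 192.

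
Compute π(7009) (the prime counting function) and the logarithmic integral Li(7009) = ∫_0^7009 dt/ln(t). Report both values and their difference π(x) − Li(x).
π(7009) = 901;  Li(7009) ≈ 915.35;  π(x) − Li(x) ≈ -14.35.

Direct count of primes ≤ 7009 gives π(7009) = 901. Numerical evaluation of the logarithmic integral gives Li(7009) ≈ 915.35. The difference π(x) − Li(x) ≈ -14.35 is typically negative for small/moderate x (Li(x) overestimates), though Littlewood's theorem shows this sign changes infinitely often.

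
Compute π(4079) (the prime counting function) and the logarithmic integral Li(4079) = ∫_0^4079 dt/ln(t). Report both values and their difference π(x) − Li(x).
π(4079) = 562;  Li(4079) ≈ 574.88;  π(x) − Li(x) ≈ -12.88.

Direct count of primes ≤ 4079 gives π(4079) = 562. Numerical evaluation of the logarithmic integral gives Li(4079) ≈ 574.88. The difference π(x) − Li(x) ≈ -12.88 is typically negative for small/moderate x (Li(x) overestimates), though Littlewood's theorem shows this sign changes infinitely often.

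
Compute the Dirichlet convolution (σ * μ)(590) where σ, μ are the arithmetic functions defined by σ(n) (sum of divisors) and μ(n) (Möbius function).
(σ * μ)(590) = 590

Divisors of 590: [1, 2, 5, 10, 59, 118, 295, 590]. For each d | 590:
  d = 1: σ(1) · μ(590/1) = 1 · -1 = -1
  d = 2: σ(2) · μ(590/2) = 3 · 1 = 3
  d = 5: σ(5) · μ(590/5) = 6 · 1 = 6
  d = 10: σ(10) · μ(590/10) = 18 · -1 = -18
  d = 59: σ(59) · μ(590/59) = 60 · 1 = 60
  d = 118: σ(118) · μ(590/118) = 180 · -1 = -180
  d = 295: σ(295) · μ(590/295) = 360 · -1 = -360
  d = 590: σ(590) · μ(590/590) = 1080 · 1 = 1080
Summing: (σ * μ)(590) = -1 + 3 + 6 + -18 + 60 + -180 + -360 + 1080 = 590.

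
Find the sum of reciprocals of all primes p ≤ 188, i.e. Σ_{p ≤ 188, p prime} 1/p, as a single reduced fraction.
Σ 1/p = 10408867916382550633331528920459565913027063402071390584941986323453055203/5397346292805549782720214077673687806275517530364350655459511599582614290

π(188) = 42, so the primes ≤ 188 are [2, 3, 5, 7, 11, 13, 17, 19, 23, 29, 31, 37, 41, 43, 47, 53, 59, 61, 67, 71, 73, 79, 83, 89, 97, 101, 103, 107, 109, 113, 127, 131, 137, 139, 149, 151, 157, 163, 167, 173, 179, 181]. Summing 1/p over these primes: 10408867916382550633331528920459565913027063402071390584941986323453055203/5397346292805549782720214077673687806275517530364350655459511599582614290 ≈ 1.9285. Mertens estimate ln ln(188) + 0.2615 ≈ 1.9171.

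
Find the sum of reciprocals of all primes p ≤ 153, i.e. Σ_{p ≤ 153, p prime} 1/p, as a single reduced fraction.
Σ 1/p = 426559540131011718238816115585684956391671166781102121476137/225319534991831177328890236228992001350685163362356544091910

π(153) = 36, so the primes ≤ 153 are [2, 3, 5, 7, 11, 13, 17, 19, 23, 29, 31, 37, 41, 43, 47, 53, 59, 61, 67, 71, 73, 79, 83, 89, 97, 101, 103, 107, 109, 113, 127, 131, 137, 139, 149, 151]. Summing 1/p over these primes: 426559540131011718238816115585684956391671166781102121476137/225319534991831177328890236228992001350685163362356544091910 ≈ 1.8931. Mertens estimate ln ln(153) + 0.2615 ≈ 1.8770.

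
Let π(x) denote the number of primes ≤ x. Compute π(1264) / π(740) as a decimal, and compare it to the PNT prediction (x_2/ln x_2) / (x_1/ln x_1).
π(1264)/π(740) = 205/131 ≈ 1.5649;  PNT prediction ≈ 1.5801.

π(740) = 131 and π(1264) = 205, so π(1264)/π(740) ≈ 1.5649. The PNT-predicted ratio is (1264/ln(1264)) / (740/ln(740)) ≈ 1.5801. The two agree to within a few percent, as expected.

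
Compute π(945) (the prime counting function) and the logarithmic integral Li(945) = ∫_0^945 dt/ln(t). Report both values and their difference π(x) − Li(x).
π(945) = 160;  Li(945) ≈ 169.62;  π(x) − Li(x) ≈ -9.62.

Direct count of primes ≤ 945 gives π(945) = 160. Numerical evaluation of the logarithmic integral gives Li(945) ≈ 169.62. The difference π(x) − Li(x) ≈ -9.62 is typically negative for small/moderate x (Li(x) overestimates), though Littlewood's theorem shows this sign changes infinitely often.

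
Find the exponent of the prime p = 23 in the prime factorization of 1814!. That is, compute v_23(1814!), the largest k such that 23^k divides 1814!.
v_23(1814!) = 81

Legendre's formula: v_p(n!) = Σ_{k ≥ 1} ⌊n / p^k⌋. For p = 23, n = 1814, the terms are:
  ⌊1814/23^1⌋ = ⌊1814/23⌋ = 78
  ⌊1814/23^2⌋ = ⌊1814/529⌋ = 3
(the next term ⌊1814/23^3⌋ = 0, terminating the sum). Summing: v_23(1814!) = 78 + 3 = 81.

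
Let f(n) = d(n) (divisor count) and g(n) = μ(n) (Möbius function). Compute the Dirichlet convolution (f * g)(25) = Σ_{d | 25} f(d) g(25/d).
(d * μ)(25) = 1

Divisors of 25: [1, 5, 25]. For each d | 25:
  d = 1: d(1) · μ(25/1) = 1 · 0 = 0
  d = 5: d(5) · μ(25/5) = 2 · -1 = -2
  d = 25: d(25) · μ(25/25) = 3 · 1 = 3
Summing: (d * μ)(25) = 0 + -2 + 3 = 1.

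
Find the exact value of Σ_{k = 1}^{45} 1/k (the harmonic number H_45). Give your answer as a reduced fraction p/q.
H_45 = 5914085889685464427/1345655451257488800

Direct summation: H_45 = 1 + 1/2 + ... + 1/45. The least common denominator is lcm(1, ..., 45) = 9419588158802421600; over this denominator the numerator is 9419588158802421600 + 4709794079401210800 + 3139862719600807200 + 2354897039700605400 + 1883917631760484320 + 1569931359800403600 + 1345655451257488800 + 1177448519850302700 + 1046620906533602400 + 941958815880242160 + 856326196254765600 + 784965679900201800 + 724583704523263200 + 672827725628744400 + 627972543920161440 + 588724259925151350 + 554093421106024800 + 523310453266801200 + 495767797831706400 + 470979407940121080 + 448551817085829600 + 428163098127382800 + 409547311252279200 + 392482839950100900 + 376783526352096864 + 362291852261631600 + 348873635511200800 + 336413862814372200 + 324813384786290400 + 313986271960080720 + 303857682542013600 + 294362129962575675 + 285442065418255200 + 277046710553012400 + 269131090251497760 + 261655226633400600 + 254583463751416800 + 247883898915853200 + 241527901507754400 + 235489703970060540 + 229746052653717600 + 224275908542914800 + 219060189739591200 + 214081549063691400 + 209324181306720480 = 41398601227798250989, so H_45 = 41398601227798250989/9419588158802421600; reducing by gcd(41398601227798250989, 9419588158802421600) = 7 gives 5914085889685464427/1345655451257488800 ≈ 4.39495. (The PNT-adjacent estimate ln(45) + γ ≈ 4.38388 matches within O(1/n).)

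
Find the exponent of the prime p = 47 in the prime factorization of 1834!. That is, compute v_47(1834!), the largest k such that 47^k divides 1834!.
v_47(1834!) = 39

Legendre's formula: v_p(n!) = Σ_{k ≥ 1} ⌊n / p^k⌋. For p = 47, n = 1834, the terms are:
  ⌊1834/47^1⌋ = ⌊1834/47⌋ = 39
(the next term ⌊1834/47^2⌋ = 0, terminating the sum). Summing: v_47(1834!) = 39 = 39.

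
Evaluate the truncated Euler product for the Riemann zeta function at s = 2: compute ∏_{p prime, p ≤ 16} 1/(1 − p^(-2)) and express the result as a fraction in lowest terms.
∏ = 715715/442368

The primes p ≤ 16 are [2, 3, 5, 7, 11, 13]. For each prime, (1 − 1/p^2)^(-1) = p^2 / (p^2 − 1). The product is (1 − 1/2^2)^(-1), (1 − 1/3^2)^(-1), (1 − 1/5^2)^(-1), (1 − 1/7^2)^(-1), (1 − 1/11^2)^(-1), (1 − 1/13^2)^(-1) = ∏ p^2 / (p^2 − 1) = 715715/442368.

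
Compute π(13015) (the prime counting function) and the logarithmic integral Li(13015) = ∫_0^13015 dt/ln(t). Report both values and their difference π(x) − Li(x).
π(13015) = 1551;  Li(13015) ≈ 1568.69;  π(x) − Li(x) ≈ -17.69.

Direct count of primes ≤ 13015 gives π(13015) = 1551. Numerical evaluation of the logarithmic integral gives Li(13015) ≈ 1568.69. The difference π(x) − Li(x) ≈ -17.69 is typically negative for small/moderate x (Li(x) overestimates), though Littlewood's theorem shows this sign changes infinitely often.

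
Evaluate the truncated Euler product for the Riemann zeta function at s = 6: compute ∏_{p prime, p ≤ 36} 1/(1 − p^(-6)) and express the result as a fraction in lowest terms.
∏ = 21845630847366461901783214359247811231609675/21473219492121468455585352466296495056879616

The primes p ≤ 36 are [2, 3, 5, 7, 11, 13, 17, 19, 23, 29, 31]. For each prime, (1 − 1/p^6)^(-1) = p^6 / (p^6 − 1). The product is (1 − 1/2^6)^(-1), (1 − 1/3^6)^(-1), (1 − 1/5^6)^(-1), (1 − 1/7^6)^(-1), (1 − 1/11^6)^(-1), (1 − 1/13^6)^(-1), (1 − 1/17^6)^(-1), (1 − 1/19^6)^(-1), (1 − 1/23^6)^(-1), (1 − 1/29^6)^(-1), (1 − 1/31^6)^(-1) = ∏ p^6 / (p^6 − 1) = 21845630847366461901783214359247811231609675/21473219492121468455585352466296495056879616.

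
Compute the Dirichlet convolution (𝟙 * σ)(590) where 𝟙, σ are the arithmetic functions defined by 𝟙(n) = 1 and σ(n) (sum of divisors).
(𝟙 * σ)(590) = 1708

Divisors of 590: [1, 2, 5, 10, 59, 118, 295, 590]. For each d | 590:
  d = 1: 𝟙(1) · σ(590/1) = 1 · 1080 = 1080
  d = 2: 𝟙(2) · σ(590/2) = 1 · 360 = 360
  d = 5: 𝟙(5) · σ(590/5) = 1 · 180 = 180
  d = 10: 𝟙(10) · σ(590/10) = 1 · 60 = 60
  d = 59: 𝟙(59) · σ(590/59) = 1 · 18 = 18
  d = 118: 𝟙(118) · σ(590/118) = 1 · 6 = 6
  d = 295: 𝟙(295) · σ(590/295) = 1 · 3 = 3
  d = 590: 𝟙(590) · σ(590/590) = 1 · 1 = 1
Summing: (𝟙 * σ)(590) = 1080 + 360 + 180 + 60 + 18 + 6 + 3 + 1 = 1708.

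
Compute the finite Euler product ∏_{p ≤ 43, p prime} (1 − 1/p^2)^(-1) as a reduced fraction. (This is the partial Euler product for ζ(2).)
∏ = 1688189817927745147112851/1030750286035260801024000

The primes p ≤ 43 are [2, 3, 5, 7, 11, 13, 17, 19, 23, 29, 31, 37, 41, 43]. For each prime, (1 − 1/p^2)^(-1) = p^2 / (p^2 − 1). The product is (1 − 1/2^2)^(-1), (1 − 1/3^2)^(-1), (1 − 1/5^2)^(-1), (1 − 1/7^2)^(-1), (1 − 1/11^2)^(-1), (1 − 1/13^2)^(-1), (1 − 1/17^2)^(-1), (1 − 1/19^2)^(-1), (1 − 1/23^2)^(-1), (1 − 1/29^2)^(-1), (1 − 1/31^2)^(-1), (1 − 1/37^2)^(-1), (1 − 1/41^2)^(-1), (1 − 1/43^2)^(-1) = ∏ p^2 / (p^2 − 1) = 1688189817927745147112851/1030750286035260801024000.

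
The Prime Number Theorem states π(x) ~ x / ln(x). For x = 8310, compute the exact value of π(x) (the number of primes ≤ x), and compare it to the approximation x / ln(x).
π(8310) = 1042;  x/ln(x) ≈ 920.75;  relative error ≈ 11.64%.

Directly count primes up to 8310: π(8310) = 1042. The PNT approximation gives 8310/ln(8310) ≈ 8310/9.02521 ≈ 920.75. Relative error (π(x) − x/ln(x)) / π(x) ≈ 11.64%; the approximation is known to undercount slightly (Li(x) is a better estimate).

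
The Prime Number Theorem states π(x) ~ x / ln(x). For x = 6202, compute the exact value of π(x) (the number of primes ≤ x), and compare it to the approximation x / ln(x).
π(6202) = 806;  x/ln(x) ≈ 710.21;  relative error ≈ 11.88%.

Directly count primes up to 6202: π(6202) = 806. The PNT approximation gives 6202/ln(6202) ≈ 6202/8.73263 ≈ 710.21. Relative error (π(x) − x/ln(x)) / π(x) ≈ 11.88%; the approximation is known to undercount slightly (Li(x) is a better estimate).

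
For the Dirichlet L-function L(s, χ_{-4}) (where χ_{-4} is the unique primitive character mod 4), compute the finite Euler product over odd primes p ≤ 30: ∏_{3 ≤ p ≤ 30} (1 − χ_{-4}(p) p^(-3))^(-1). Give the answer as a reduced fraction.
∏ = 332738560088645051275/343395528292159193088

The odd primes p ≤ 30 are [3, 5, 7, 11, 13, 17, 19, 23, 29]. For each, χ(p) = 1 if p ≡ 1 mod 4, χ(p) = −1 if p ≡ 3 mod 4. Taking (1 − χ(p)/p^3)^(-1) = p^3/(p^3 − χ(p)): (1 − (-1)/3^3)^(-1) · (1 − (1)/5^3)^(-1) · (1 − (-1)/7^3)^(-1) · (1 − (-1)/11^3)^(-1) · (1 − (1)/13^3)^(-1) · (1 − (1)/17^3)^(-1) · (1 − (-1)/19^3)^(-1) · (1 − (-1)/23^3)^(-1) · (1 − (1)/29^3)^(-1) = 332738560088645051275/343395528292159193088.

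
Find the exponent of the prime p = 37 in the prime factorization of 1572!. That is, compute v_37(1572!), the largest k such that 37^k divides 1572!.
v_37(1572!) = 43

Legendre's formula: v_p(n!) = Σ_{k ≥ 1} ⌊n / p^k⌋. For p = 37, n = 1572, the terms are:
  ⌊1572/37^1⌋ = ⌊1572/37⌋ = 42
  ⌊1572/37^2⌋ = ⌊1572/1369⌋ = 1
(the next term ⌊1572/37^3⌋ = 0, terminating the sum). Summing: v_37(1572!) = 42 + 1 = 43.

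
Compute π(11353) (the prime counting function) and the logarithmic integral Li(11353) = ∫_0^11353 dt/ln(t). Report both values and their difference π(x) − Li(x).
π(11353) = 1372;  Li(11353) ≈ 1392.01;  π(x) − Li(x) ≈ -20.01.

Direct count of primes ≤ 11353 gives π(11353) = 1372. Numerical evaluation of the logarithmic integral gives Li(11353) ≈ 1392.01. The difference π(x) − Li(x) ≈ -20.01 is typically negative for small/moderate x (Li(x) overestimates), though Littlewood's theorem shows this sign changes infinitely often.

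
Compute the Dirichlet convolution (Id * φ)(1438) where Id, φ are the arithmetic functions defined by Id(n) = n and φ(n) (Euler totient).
(Id * φ)(1438) = 4311

Divisors of 1438: [1, 2, 719, 1438]. For each d | 1438:
  d = 1: Id(1) · φ(1438/1) = 1 · 718 = 718
  d = 2: Id(2) · φ(1438/2) = 2 · 718 = 1436
  d = 719: Id(719) · φ(1438/719) = 719 · 1 = 719
  d = 1438: Id(1438) · φ(1438/1438) = 1438 · 1 = 1438
Summing: (Id * φ)(1438) = 718 + 1436 + 719 + 1438 = 4311.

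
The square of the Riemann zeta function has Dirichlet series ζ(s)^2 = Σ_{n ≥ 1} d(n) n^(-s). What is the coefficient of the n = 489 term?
d(489) = 4

ζ(s)^2 = (Σ 1/m^s)(Σ 1/k^s). The coefficient of 1/n^s in the product is the number of ordered pairs (m, k) with mk = n, which equals d(n). For n = 489, divisors are [1, 3, 163, 489], so d(489) = 4.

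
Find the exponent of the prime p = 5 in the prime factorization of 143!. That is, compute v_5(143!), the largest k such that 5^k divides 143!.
v_5(143!) = 34

Legendre's formula: v_p(n!) = Σ_{k ≥ 1} ⌊n / p^k⌋. For p = 5, n = 143, the terms are:
  ⌊143/5^1⌋ = ⌊143/5⌋ = 28
  ⌊143/5^2⌋ = ⌊143/25⌋ = 5
  ⌊143/5^3⌋ = ⌊143/125⌋ = 1
(the next term ⌊143/5^4⌋ = 0, terminating the sum). Summing: v_5(143!) = 28 + 5 + 1 = 34.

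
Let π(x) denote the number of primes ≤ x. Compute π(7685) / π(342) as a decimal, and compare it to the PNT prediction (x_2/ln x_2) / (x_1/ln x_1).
π(7685)/π(342) = 974/68 ≈ 14.3235;  PNT prediction ≈ 14.6543.

π(342) = 68 and π(7685) = 974, so π(7685)/π(342) ≈ 14.3235. The PNT-predicted ratio is (7685/ln(7685)) / (342/ln(342)) ≈ 14.6543. The two agree to within a few percent, as expected.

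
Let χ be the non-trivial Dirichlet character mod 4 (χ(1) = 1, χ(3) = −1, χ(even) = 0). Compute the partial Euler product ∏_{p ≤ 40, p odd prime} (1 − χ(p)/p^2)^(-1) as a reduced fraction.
∏ = 136633422149134339/149104402366464000

The odd primes p ≤ 40 are [3, 5, 7, 11, 13, 17, 19, 23, 29, 31, 37]. For each, χ(p) = 1 if p ≡ 1 mod 4, χ(p) = −1 if p ≡ 3 mod 4. Taking (1 − χ(p)/p^2)^(-1) = p^2/(p^2 − χ(p)): (1 − (-1)/3^2)^(-1) · (1 − (1)/5^2)^(-1) · (1 − (-1)/7^2)^(-1) · (1 − (-1)/11^2)^(-1) · (1 − (1)/13^2)^(-1) · (1 − (1)/17^2)^(-1) · (1 − (-1)/19^2)^(-1) · (1 − (-1)/23^2)^(-1) · (1 − (1)/29^2)^(-1) · (1 − (-1)/31^2)^(-1) · (1 − (1)/37^2)^(-1) = 136633422149134339/149104402366464000.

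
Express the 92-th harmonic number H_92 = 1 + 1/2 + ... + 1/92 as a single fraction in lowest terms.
H_92 = 3668893996878372053122809260004199377461/718766754945489455304472257065075294400

Direct summation: H_92 = 1 + 1/2 + ... + 1/92. The least common denominator is lcm(1, ..., 92) = 718766754945489455304472257065075294400; over this denominator the numerator is 718766754945489455304472257065075294400 + 359383377472744727652236128532537647200 + 239588918315163151768157419021691764800 + 179691688736372363826118064266268823600 + 143753350989097891060894451413015058880 + 119794459157581575884078709510845882400 + 102680964992212779329210322437867899200 + 89845844368186181913059032133134411800 + 79862972771721050589385806340563921600 + 71876675494548945530447225706507529440 + 65342432267771768664042932460461390400 + 59897229578790787942039354755422941200 + 55289750380422265792651712081928868800 + 51340482496106389664605161218933949600 + 47917783663032630353631483804338352960 + 44922922184093090956529516066567205900 + 42280397349734673841439544533239723200 + 39931486385860525294692903170281960800 + 37829829207657339752866960898161857600 + 35938337747274472765223612853253764720 + 34226988330737593109736774145955966400 + 32671216133885884332021466230230695200 + 31250728475890845882803141611525012800 + 29948614789395393971019677377711470600 + 28750670197819578212178890282603011776 + 27644875190211132896325856040964434400 + 26620990923907016863128602113521307200 + 25670241248053194832302580609466974800 + 24785060515361705355326629553968113600 + 23958891831516315176815741902169176480 + 23186024353080305009821685711776622400 + 22461461092046545478264758033283602950 + 21780810755923922888014310820153796800 + 21140198674867336920719772266619861600 + 20536192998442555865842064487573579840 + 19965743192930262647346451585140980400 + 19426128512040255548769520461218251200 + 18914914603828669876433480449080928800 + 18429916793474088597550570693976289600 + 17969168873637236382611806426626882360 + 17530896462085108665962737977196958400 + 17113494165368796554868387072977983200 + 16715505928964871053592378071280820800 + 16335608066942942166010733115115347600 + 15972594554344210117877161268112784320 + 15625364237945422941401570805762506400 + 15292909679691265006478133129044155200 + 14974307394697696985509838688855735300 + 14668709284601825618458617491123985600 + 14375335098909789106089445141301505888 + 14093465783244891280479848177746574400 + 13822437595105566448162928020482217200 + 13561636885763951986876835038963684800 + 13310495461953508431564301056760653600 + 13068486453554353732808586492092278080 + 12835120624026597416151290304733487400 + 12609943069219113250955653632720619200 + 12392530257680852677663314776984056800 + 12182487371957448394991055204492801600 + 11979445915758157588407870951084588240 + 11783061556483433693515938640411070400 + 11593012176540152504910842855888311200 + 11408996110245864369912258048651988800 + 11230730546023272739132379016641801475 + 11057950076084453158530342416385773760 + 10890405377961961444007155410076898400 + 10727862014111782914992123239777243200 + 10570099337433668460359886133309930800 + 10416909491963615294267713870508337600 + 10268096499221277932921032243786789920 + 10123475421767457116964397986832046400 + 9982871596465131323673225792570490200 + 9846119930760129524718798041987332800 + 9713064256020127774384760230609125600 + 9583556732606526070726296760867670592 + 9457457301914334938216740224540464400 + 9334633181110252666291847494351627200 + 9214958396737044298775285346988144800 + 9098313353740372851955345026140193600 + 8984584436818618191305903213313441180 + 8873663641302338954376200704507102400 + 8765448231042554332981368988598479200 + 8659840421029993437403280205603316800 + 8556747082684398277434193536488991600 + 8456079469946934768287908906647944640 + 8357752964482435526796189035640410400 + 8261686838453901785108876517989371200 + 8167804033471471083005366557557673800 + 8076030954443701744994070304101969600 + 7986297277172105058938580634056392160 + 7898535768631752256093101725989838400 + 7812682118972711470700785402881253200 = 3668893996878372053122809260004199377461, so H_92 = 3668893996878372053122809260004199377461/718766754945489455304472257065075294400 (already in lowest terms) ≈ 5.10443. (The PNT-adjacent estimate ln(92) + γ ≈ 5.09900 matches within O(1/n).)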